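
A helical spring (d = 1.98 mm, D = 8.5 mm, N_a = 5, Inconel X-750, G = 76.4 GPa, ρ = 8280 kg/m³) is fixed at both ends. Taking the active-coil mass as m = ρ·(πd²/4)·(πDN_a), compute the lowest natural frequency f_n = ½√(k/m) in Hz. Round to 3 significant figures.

k = Gd⁴/(8D³N_a) = (76.4×10³)(1.98⁴)/(8·8.5³·5) = 47.801 N/mm = 47801 N/m
Wire length L = πDN_a = π·8.5·5 = 133.52 mm
m = ρ·(πd²/4)·L = 8280 × 3.0791×10⁻⁶ m² × 0.13352 m = 0.003404 kg
f_n = ½√(k/m) = 0.5·√(47801/0.003404) = 0.5·√(1.4043e+07) = 1873.7 Hz

1870 Hz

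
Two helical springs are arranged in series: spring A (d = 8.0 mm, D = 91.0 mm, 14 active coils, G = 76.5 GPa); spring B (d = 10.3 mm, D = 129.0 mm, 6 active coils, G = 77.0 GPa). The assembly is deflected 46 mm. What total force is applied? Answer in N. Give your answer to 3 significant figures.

118 N

k_A = Gd⁴/(8D³N_a) = (76.5×10³)(8.0⁴)/(8·91.0³·14) = 3.7126 N/mm
k_B = Gd⁴/(8D³N_a) = (77.0×10³)(10.3⁴)/(8·129.0³·6) = 8.4106 N/mm
Series: 1/k_eq = 1/3.7126 + 1/8.4106 = 0.38825; k_eq = 2.5757 N/mm
F = k_eq·δ = 2.5757·46 = 118.48 N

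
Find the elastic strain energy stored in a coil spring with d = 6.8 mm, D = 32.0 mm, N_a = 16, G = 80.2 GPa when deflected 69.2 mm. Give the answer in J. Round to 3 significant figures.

97.9 J

k = Gd⁴/(8D³N_a) = (80.2×10³)(6.8⁴)/(8·32.0³·16) = 40.884 N/mm
U = ½kδ² = 0.5 × 40.884 × 69.2² = 97889 N·mm = 97.889 J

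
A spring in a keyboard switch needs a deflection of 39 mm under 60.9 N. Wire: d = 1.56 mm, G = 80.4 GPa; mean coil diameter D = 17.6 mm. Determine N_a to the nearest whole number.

Required rate k = F/δ = 60.9/39 = 1.5615 N/mm
N_a = Gd⁴/(8D³k) = (80.4×10³ × 1.56⁴)/(8 × 17.6³ × 1.5615)
    = 476162 / 68105.3 = 6.992 → 7 coils

7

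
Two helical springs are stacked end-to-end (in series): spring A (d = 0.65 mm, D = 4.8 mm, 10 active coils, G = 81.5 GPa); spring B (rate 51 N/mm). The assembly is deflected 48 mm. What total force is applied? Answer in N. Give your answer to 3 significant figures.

76.5 N

k_A = Gd⁴/(8D³N_a) = (81.5×10³)(0.65⁴)/(8·4.8³·10) = 1.6444 N/mm
Series: 1/k_eq = 1/1.6444 + 1/51 = 0.62775; k_eq = 1.593 N/mm
F = k_eq·δ = 1.593·48 = 76.464 N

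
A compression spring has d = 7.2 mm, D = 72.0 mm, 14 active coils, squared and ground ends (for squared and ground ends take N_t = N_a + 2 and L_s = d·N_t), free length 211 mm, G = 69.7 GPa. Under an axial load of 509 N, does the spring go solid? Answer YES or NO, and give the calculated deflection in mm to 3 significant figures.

k = Gd⁴/(8D³N_a) = (69.7×10³)(7.2⁴)/(8·72.0³·14) = 4.4807 N/mm
N_t = 16; L_s = 7.2·16 = 115.2 mm; δ_solid = L₀ − L_s = 211 − 115.2 = 95.8 mm
δ = F/k = 509/4.4807 = 113.6 mm
δ ≥ δ_solid → spring goes solid

YES, δ = 114 mm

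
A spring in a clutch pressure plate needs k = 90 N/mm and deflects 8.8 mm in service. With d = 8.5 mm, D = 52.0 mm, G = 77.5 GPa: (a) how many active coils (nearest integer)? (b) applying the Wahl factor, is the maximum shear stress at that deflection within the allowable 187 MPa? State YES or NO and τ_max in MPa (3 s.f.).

(a) 4 coils; (b) NO, τ_max = 213 MPa

N_a = Gd⁴/(8D³k) = (77.5×10³)(8.5⁴)/(8·52.0³·90) = 3.996 → N_a = 4
Actual rate k = Gd⁴/(8D³·4) = 89.912 N/mm
Working load F = kδ = 89.912·8.8 = 791.23 N
C = 52.0/8.5 = 6.1176; K_W = (4C−1)/(4C−4)+0.615/C = 1.2471
τ_max = K_W·8FD/(πd³) = 1.2471·170.6 = 212.76 MPa
τ_max > 187 MPa → exceeds allowable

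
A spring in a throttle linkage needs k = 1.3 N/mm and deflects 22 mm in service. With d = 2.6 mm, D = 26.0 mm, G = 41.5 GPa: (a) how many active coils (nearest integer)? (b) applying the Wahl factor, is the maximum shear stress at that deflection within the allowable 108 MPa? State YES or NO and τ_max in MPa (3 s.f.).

(a) 10 coils; (b) NO, τ_max = 128 MPa

N_a = Gd⁴/(8D³k) = (41.5×10³)(2.6⁴)/(8·26.0³·1.3) = 10.38 → N_a = 10
Actual rate k = Gd⁴/(8D³·10) = 1.3488 N/mm
Working load F = kδ = 1.3488·22 = 29.673 N
C = 26.0/2.6 = 10.0000; K_W = (4C−1)/(4C−4)+0.615/C = 1.1448
τ_max = K_W·8FD/(πd³) = 1.1448·111.78 = 127.96 MPa
τ_max > 108 MPa → exceeds allowable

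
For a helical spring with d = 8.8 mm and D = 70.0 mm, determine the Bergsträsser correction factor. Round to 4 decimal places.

1.1735

C = D/d = 70.0/8.8 = 7.9545
K_B = (4C+2)/(4C−3) = 33.818/28.818 = 1.1735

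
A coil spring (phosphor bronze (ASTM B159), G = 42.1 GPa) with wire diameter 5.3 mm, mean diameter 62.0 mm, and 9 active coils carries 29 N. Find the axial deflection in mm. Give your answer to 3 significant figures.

15.0 mm

k = Gd⁴/(8D³N_a) = (42.1×10³)(5.3⁴)/(8·62.0³·9) = 1.9359 N/mm
δ = F/k = 29 / 1.9359 = 14.98 mm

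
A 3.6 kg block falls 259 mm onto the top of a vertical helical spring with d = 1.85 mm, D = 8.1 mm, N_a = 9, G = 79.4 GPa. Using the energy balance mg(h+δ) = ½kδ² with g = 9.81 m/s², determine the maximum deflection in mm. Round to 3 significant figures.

k = Gd⁴/(8D³N_a) = (79.4×10³)(1.85⁴)/(8·8.1³·9) = 24.306 N/mm
W = mg = 3.6 × 9.81 = 35.316 N
½kδ² − Wδ − Wh = 0 → δ = (W + √(W² + 2kWh))/k
δ = (35.316 + √(1247.2 + 444653))/24.306 = (35.316 + 667.76)/24.306 = 28.926 mm

28.9 mm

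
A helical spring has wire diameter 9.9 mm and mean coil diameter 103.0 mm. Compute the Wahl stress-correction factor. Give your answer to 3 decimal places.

1.139

C = D/d = 103.0/9.9 = 10.4040
K_W = (4C−1)/(4C−4) + 0.615/C = 40.616/37.616 + 0.0591 = 1.1389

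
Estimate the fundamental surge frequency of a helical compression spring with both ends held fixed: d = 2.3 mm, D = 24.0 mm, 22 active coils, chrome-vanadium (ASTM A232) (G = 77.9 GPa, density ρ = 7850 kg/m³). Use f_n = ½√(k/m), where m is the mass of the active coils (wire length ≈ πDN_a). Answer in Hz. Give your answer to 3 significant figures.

64.3 Hz

k = Gd⁴/(8D³N_a) = (77.9×10³)(2.3⁴)/(8·24.0³·22) = 0.89599 N/mm = 895.99 N/m
Wire length L = πDN_a = π·24.0·22 = 1658.8 mm
m = ρ·(πd²/4)·L = 7850 × 4.1548×10⁻⁶ m² × 1.6588 m = 0.0541 kg
f_n = ½√(k/m) = 0.5·√(895.99/0.0541) = 0.5·√(16562) = 64.346 Hz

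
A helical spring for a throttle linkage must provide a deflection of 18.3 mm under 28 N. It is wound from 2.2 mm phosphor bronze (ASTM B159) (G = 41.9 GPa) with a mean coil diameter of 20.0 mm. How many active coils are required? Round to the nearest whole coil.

Required rate k = F/δ = 28/18.3 = 1.5301 N/mm
N_a = Gd⁴/(8D³k) = (41.9×10³ × 2.2⁴)/(8 × 20.0³ × 1.5301)
    = 981533 / 97923.5 = 10.02 → 10 coils

10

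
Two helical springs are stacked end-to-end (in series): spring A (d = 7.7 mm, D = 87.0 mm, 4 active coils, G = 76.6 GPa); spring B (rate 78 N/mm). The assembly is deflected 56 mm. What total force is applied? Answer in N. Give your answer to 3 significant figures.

k_A = Gd⁴/(8D³N_a) = (76.6×10³)(7.7⁴)/(8·87.0³·4) = 12.779 N/mm
Series: 1/k_eq = 1/12.779 + 1/78 = 0.091076; k_eq = 10.98 N/mm
F = k_eq·δ = 10.98·56 = 614.87 N

615 N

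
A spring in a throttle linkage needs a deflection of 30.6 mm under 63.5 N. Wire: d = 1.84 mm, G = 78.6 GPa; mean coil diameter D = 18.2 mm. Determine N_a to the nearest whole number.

9

Required rate k = F/δ = 63.5/30.6 = 2.0752 N/mm
N_a = Gd⁴/(8D³k) = (78.6×10³ × 1.84⁴)/(8 × 18.2³ × 2.0752)
    = 900936 / 100082 = 9.002 → 9 coils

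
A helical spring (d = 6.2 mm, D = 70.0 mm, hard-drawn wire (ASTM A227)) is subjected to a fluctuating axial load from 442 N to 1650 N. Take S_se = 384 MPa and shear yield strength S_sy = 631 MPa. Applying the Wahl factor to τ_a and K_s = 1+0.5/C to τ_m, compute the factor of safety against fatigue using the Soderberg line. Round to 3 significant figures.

0.382

C = D/d = 70.0/6.2 = 11.2903; K_W = (4C−1)/(4C−4)+0.615/C = 1.1274; K_s = 1+0.5/C = 1.0443
F_a = (F_max−F_min)/2 = 604 N; F_m = (F_max+F_min)/2 = 1046 N
τ_a = K_W·8F_aD/(πd³) = 1.1274 × 451.75 = 509.29 MPa
τ_m = K_s·8F_mD/(πd³) = 1.0443 × 782.34 = 816.99 MPa
Soderberg: 1/n_f = τ_a/S_se + τ_m/S_sy = 509.29/384 + 816.99/631 = 1.32626 + 1.29475 = 2.621
n_f = 1/2.621 = 0.3815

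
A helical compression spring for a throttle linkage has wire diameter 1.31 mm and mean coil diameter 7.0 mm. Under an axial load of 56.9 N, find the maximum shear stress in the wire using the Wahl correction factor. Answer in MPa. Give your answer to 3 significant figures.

581 MPa

Spring index C = D/d = 7.0/1.31 = 5.3435
K_W = (4C−1)/(4C−4) + 0.615/C = 20.374/17.374 + 0.1151 = 1.2878
τ₀ = 8FD/(πd³) = 8·56.9·7.0/(π·1.31³) = 3186.4/7.0626 = 451.17 MPa
τ_max = K·τ₀ = 1.2878 × 451.17 = 581 MPa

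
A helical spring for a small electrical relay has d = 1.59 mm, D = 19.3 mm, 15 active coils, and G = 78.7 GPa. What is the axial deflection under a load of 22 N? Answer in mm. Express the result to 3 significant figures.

37.7 mm

k = Gd⁴/(8D³N_a) = (78.7×10³)(1.59⁴)/(8·19.3³·15) = 0.58306 N/mm
δ = F/k = 22 / 0.58306 = 37.732 mm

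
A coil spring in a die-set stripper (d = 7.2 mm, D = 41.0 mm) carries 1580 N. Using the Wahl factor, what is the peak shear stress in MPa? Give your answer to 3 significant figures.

Spring index C = D/d = 41.0/7.2 = 5.6944
K_W = (4C−1)/(4C−4) + 0.615/C = 21.778/18.778 + 0.1080 = 1.2678
τ₀ = 8FD/(πd³) = 8·1580·41.0/(π·7.2³) = 518240/1172.6 = 441.96 MPa
τ_max = K·τ₀ = 1.2678 × 441.96 = 560.3 MPa

560 MPa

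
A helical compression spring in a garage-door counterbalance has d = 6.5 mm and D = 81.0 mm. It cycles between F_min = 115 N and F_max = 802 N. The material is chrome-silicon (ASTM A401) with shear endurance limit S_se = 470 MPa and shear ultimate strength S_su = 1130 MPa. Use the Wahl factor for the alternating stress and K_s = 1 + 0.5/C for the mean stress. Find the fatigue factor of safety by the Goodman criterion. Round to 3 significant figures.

1.08

C = D/d = 81.0/6.5 = 12.4615; K_W = (4C−1)/(4C−4)+0.615/C = 1.1148; K_s = 1+0.5/C = 1.0401
F_a = (F_max−F_min)/2 = 343.5 N; F_m = (F_max+F_min)/2 = 458.5 N
τ_a = K_W·8F_aD/(πd³) = 1.1148 × 258 = 287.61 MPa
τ_m = K_s·8F_mD/(πd³) = 1.0401 × 344.37 = 358.19 MPa
Goodman: 1/n_f = τ_a/S_se + τ_m/S_su = 287.61/470 + 358.19/1130 = 0.61194 + 0.31698 = 0.92892
n_f = 1/0.92892 = 1.077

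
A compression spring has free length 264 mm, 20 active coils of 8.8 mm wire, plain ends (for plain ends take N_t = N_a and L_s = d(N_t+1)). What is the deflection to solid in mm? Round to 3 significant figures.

N_t = 20; L_s = 8.8·21 = 184.8 mm
δ_solid = L₀ − L_s = 264 − 184.8 = 79.2 mm

79.2 mm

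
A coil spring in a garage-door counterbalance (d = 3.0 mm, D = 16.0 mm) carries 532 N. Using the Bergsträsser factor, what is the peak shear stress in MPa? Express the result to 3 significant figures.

Spring index C = D/d = 16.0/3.0 = 5.3333
K_B = (4C+2)/(4C−3) = 23.333/18.333 = 1.2727
τ₀ = 8FD/(πd³) = 8·532·16.0/(π·3.0³) = 68096/84.823 = 802.8 MPa
τ_max = K·τ₀ = 1.2727 × 802.8 = 1021.7 MPa

1020 MPa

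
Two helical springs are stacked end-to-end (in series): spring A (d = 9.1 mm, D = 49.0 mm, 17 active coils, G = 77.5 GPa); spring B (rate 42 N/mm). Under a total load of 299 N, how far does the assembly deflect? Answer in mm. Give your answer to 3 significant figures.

16.1 mm

k_A = Gd⁴/(8D³N_a) = (77.5×10³)(9.1⁴)/(8·49.0³·17) = 33.215 N/mm
Series: 1/k_eq = 1/33.215 + 1/42 = 0.053916; k_eq = 18.547 N/mm
δ = F/k_eq = 299/18.547 = 16.121 mm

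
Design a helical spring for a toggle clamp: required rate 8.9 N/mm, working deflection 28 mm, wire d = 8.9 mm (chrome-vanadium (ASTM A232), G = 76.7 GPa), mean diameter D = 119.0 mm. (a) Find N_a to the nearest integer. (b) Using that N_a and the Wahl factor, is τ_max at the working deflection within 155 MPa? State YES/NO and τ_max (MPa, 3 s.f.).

N_a = Gd⁴/(8D³k) = (76.7×10³)(8.9⁴)/(8·119.0³·8.9) = 4.011 → N_a = 4
Actual rate k = Gd⁴/(8D³·4) = 8.9241 N/mm
Working load F = kδ = 8.9241·28 = 249.87 N
C = 119.0/8.9 = 13.3708; K_W = (4C−1)/(4C−4)+0.615/C = 1.1066
τ_max = K_W·8FD/(πd³) = 1.1066·107.41 = 118.86 MPa
τ_max ≤ 155 MPa → acceptable

(a) 4 coils; (b) YES, τ_max = 119 MPa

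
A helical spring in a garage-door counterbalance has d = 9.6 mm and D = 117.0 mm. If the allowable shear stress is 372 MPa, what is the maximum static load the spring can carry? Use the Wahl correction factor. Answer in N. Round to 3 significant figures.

C = D/d = 117.0/9.6 = 12.1875
K_W = (4C−1)/(4C−4) + 0.615/C = 47.750/44.750 + 0.0505 = 1.1175
τ_max = K·8FD/(πd³) → F_max = τ_allow·πd³/(8DK)
F_max = 372·π·9.6³/(8·117.0·1.1175) = 1.034e+06/1046 = 988.51 N

989 N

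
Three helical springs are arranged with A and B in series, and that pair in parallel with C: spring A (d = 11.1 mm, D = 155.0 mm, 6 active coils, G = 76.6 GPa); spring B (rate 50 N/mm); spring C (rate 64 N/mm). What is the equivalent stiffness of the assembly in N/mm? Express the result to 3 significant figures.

69.8 N/mm

k_A = Gd⁴/(8D³N_a) = (76.6×10³)(11.1⁴)/(8·155.0³·6) = 6.5056 N/mm
Springs A,B series: k_AB = 1/(1/6.5056+1/50) = 5.7566 N/mm; parallel with C: k_eq = 5.7566+64 = 69.757 N/mm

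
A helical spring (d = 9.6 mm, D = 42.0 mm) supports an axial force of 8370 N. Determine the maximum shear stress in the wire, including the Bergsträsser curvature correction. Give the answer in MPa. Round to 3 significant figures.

1360 MPa

Spring index C = D/d = 42.0/9.6 = 4.3750
K_B = (4C+2)/(4C−3) = 19.500/14.500 = 1.3448
τ₀ = 8FD/(πd³) = 8·8370·42.0/(π·9.6³) = 2.81232e+06/2779.5 = 1011.8 MPa
τ_max = K·τ₀ = 1.3448 × 1011.8 = 1360.7 MPa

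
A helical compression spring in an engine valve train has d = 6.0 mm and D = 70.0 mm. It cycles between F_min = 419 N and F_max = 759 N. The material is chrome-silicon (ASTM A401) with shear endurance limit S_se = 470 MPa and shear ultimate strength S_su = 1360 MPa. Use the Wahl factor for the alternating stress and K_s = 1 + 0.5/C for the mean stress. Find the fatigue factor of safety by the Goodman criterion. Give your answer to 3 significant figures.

1.41

C = D/d = 70.0/6.0 = 11.6667; K_W = (4C−1)/(4C−4)+0.615/C = 1.1230; K_s = 1+0.5/C = 1.0429
F_a = (F_max−F_min)/2 = 170 N; F_m = (F_max+F_min)/2 = 589 N
τ_a = K_W·8F_aD/(πd³) = 1.1230 × 140.29 = 157.55 MPa
τ_m = K_s·8F_mD/(πd³) = 1.0429 × 486.07 = 506.9 MPa
Goodman: 1/n_f = τ_a/S_se + τ_m/S_su = 157.55/470 + 506.9/1360 = 0.33522 + 0.37272 = 0.70794
n_f = 1/0.70794 = 1.413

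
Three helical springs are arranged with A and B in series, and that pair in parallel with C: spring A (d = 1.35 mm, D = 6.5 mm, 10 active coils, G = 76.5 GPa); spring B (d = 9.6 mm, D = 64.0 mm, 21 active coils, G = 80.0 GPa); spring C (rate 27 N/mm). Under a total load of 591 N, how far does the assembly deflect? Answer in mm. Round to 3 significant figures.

17.6 mm

k_A = Gd⁴/(8D³N_a) = (76.5×10³)(1.35⁴)/(8·6.5³·10) = 11.566 N/mm
k_B = Gd⁴/(8D³N_a) = (80.0×10³)(9.6⁴)/(8·64.0³·21) = 15.429 N/mm
Springs A,B series: k_AB = 1/(1/11.566+1/15.429) = 6.6103 N/mm; parallel with C: k_eq = 6.6103+27 = 33.61 N/mm
δ = F/k_eq = 591/33.61 = 17.584 mm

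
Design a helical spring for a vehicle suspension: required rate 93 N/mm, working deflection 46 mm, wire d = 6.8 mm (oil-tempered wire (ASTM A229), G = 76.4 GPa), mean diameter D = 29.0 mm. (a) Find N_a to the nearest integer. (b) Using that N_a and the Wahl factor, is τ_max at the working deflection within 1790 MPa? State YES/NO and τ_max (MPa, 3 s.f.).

(a) 9 coils; (b) YES, τ_max = 1380 MPa

N_a = Gd⁴/(8D³k) = (76.4×10³)(6.8⁴)/(8·29.0³·93) = 9.002 → N_a = 9
Actual rate k = Gd⁴/(8D³·9) = 93.026 N/mm
Working load F = kδ = 93.026·46 = 4279.2 N
C = 29.0/6.8 = 4.2647; K_W = (4C−1)/(4C−4)+0.615/C = 1.3739
τ_max = K_W·8FD/(πd³) = 1.3739·1005 = 1380.8 MPa
τ_max ≤ 1790 MPa → acceptable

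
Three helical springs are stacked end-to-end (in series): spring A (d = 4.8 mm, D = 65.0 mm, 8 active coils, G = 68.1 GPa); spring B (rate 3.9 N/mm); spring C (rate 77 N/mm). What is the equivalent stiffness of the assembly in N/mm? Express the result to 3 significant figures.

1.32 N/mm

k_A = Gd⁴/(8D³N_a) = (68.1×10³)(4.8⁴)/(8·65.0³·8) = 2.0568 N/mm
Series: 1/k_eq = 1/2.0568 + 1/3.9 + 1/77 = 0.75559; k_eq = 1.3235 N/mm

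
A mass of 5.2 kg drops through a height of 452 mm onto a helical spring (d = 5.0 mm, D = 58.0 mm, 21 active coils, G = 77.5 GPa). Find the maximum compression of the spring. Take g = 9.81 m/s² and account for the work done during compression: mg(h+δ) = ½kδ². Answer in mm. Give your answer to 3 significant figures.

215 mm

k = Gd⁴/(8D³N_a) = (77.5×10³)(5.0⁴)/(8·58.0³·21) = 1.4777 N/mm
W = mg = 5.2 × 9.81 = 51.012 N
½kδ² − Wδ − Wh = 0 → δ = (W + √(W² + 2kWh))/k
δ = (51.012 + √(2602.2 + 68144.3))/1.4777 = (51.012 + 265.98)/1.4777 = 214.52 mm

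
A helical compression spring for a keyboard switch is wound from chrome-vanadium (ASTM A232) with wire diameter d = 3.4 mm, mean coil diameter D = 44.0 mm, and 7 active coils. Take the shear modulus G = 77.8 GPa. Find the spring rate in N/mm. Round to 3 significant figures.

k = Gd⁴/(8D³N_a) = (77.8×10³ × 3.4⁴) / (8 × 44.0³ × 7)
  = 1.03967e+07 / 4.7703e+06 = 2.1795 N/mm

2.18 N/mm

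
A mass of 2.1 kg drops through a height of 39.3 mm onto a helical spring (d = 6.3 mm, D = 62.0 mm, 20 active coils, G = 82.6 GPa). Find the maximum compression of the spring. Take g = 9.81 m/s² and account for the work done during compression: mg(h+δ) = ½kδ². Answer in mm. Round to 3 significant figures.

28.6 mm

k = Gd⁴/(8D³N_a) = (82.6×10³)(6.3⁴)/(8·62.0³·20) = 3.4123 N/mm
W = mg = 2.1 × 9.81 = 20.601 N
½kδ² − Wδ − Wh = 0 → δ = (W + √(W² + 2kWh))/k
δ = (20.601 + √(424.4 + 5525.33))/3.4123 = (20.601 + 77.134)/3.4123 = 28.642 mm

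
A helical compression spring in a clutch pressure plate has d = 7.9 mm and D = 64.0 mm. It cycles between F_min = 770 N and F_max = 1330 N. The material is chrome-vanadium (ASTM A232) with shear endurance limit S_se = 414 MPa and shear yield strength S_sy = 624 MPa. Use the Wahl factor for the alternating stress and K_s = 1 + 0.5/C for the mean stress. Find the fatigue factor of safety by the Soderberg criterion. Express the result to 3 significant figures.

1.17

C = D/d = 64.0/7.9 = 8.1013; K_W = (4C−1)/(4C−4)+0.615/C = 1.1815; K_s = 1+0.5/C = 1.0617
F_a = (F_max−F_min)/2 = 280 N; F_m = (F_max+F_min)/2 = 1050 N
τ_a = K_W·8F_aD/(πd³) = 1.1815 × 92.554 = 109.36 MPa
τ_m = K_s·8F_mD/(πd³) = 1.0617 × 347.08 = 368.5 MPa
Soderberg: 1/n_f = τ_a/S_se + τ_m/S_sy = 109.36/414 + 368.5/624 = 0.26414 + 0.59055 = 0.85469
n_f = 1/0.85469 = 1.17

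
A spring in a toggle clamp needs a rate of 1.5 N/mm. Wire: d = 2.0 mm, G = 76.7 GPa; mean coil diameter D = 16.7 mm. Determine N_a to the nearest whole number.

N_a = Gd⁴/(8D³k) = (76.7×10³ × 2.0⁴)/(8 × 16.7³ × 1.5)
    = 1.2272e+06 / 55889.6 = 21.96 → 22 coils

22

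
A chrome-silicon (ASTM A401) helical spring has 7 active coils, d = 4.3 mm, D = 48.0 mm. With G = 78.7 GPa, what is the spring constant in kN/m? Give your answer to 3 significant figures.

4.34 kN/m

k = Gd⁴/(8D³N_a) = (78.7×10³ × 4.3⁴) / (8 × 48.0³ × 7)
  = 2.6906e+07 / 6.19315e+06 = 4.3445 N/mm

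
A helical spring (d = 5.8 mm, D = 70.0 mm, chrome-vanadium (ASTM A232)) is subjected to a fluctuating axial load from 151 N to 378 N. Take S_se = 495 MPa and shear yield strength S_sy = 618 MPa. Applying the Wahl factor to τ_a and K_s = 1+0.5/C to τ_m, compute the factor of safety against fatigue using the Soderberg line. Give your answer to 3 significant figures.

1.56

C = D/d = 70.0/5.8 = 12.0690; K_W = (4C−1)/(4C−4)+0.615/C = 1.1187; K_s = 1+0.5/C = 1.0414
F_a = (F_max−F_min)/2 = 113.5 N; F_m = (F_max+F_min)/2 = 264.5 N
τ_a = K_W·8F_aD/(πd³) = 1.1187 × 103.69 = 116 MPa
τ_m = K_s·8F_mD/(πd³) = 1.0414 × 241.65 = 251.66 MPa
Soderberg: 1/n_f = τ_a/S_se + τ_m/S_sy = 116/495 + 251.66/618 = 0.23435 + 0.40721 = 0.64156
n_f = 1/0.64156 = 1.559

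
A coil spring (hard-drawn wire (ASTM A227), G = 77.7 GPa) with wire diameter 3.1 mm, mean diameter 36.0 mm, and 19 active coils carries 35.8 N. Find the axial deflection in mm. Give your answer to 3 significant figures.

35.4 mm

k = Gd⁴/(8D³N_a) = (77.7×10³)(3.1⁴)/(8·36.0³·19) = 1.0119 N/mm
δ = F/k = 35.8 / 1.0119 = 35.381 mm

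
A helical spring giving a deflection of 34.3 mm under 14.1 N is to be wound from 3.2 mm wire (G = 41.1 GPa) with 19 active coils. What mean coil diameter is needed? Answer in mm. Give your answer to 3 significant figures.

41.0 mm

Required rate k = F/δ = 14.1/34.3 = 0.41108 N/mm
D = (Gd⁴/(8N_a·k))^(1/3) = (41.1×10³·3.2⁴/(8·19·0.41108))^(1/3)
  = (68972.1)^(1/3) = 41.0101 mm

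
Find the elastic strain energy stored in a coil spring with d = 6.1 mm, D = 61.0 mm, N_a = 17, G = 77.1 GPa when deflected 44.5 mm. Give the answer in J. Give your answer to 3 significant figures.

3.42 J

k = Gd⁴/(8D³N_a) = (77.1×10³)(6.1⁴)/(8·61.0³·17) = 3.4582 N/mm
U = ½kδ² = 0.5 × 3.4582 × 44.5² = 3424 N·mm = 3.424 J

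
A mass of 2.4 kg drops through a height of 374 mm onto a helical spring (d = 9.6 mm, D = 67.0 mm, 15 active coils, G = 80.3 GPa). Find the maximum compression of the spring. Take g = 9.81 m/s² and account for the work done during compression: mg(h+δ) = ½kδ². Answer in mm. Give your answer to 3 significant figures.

31.8 mm

k = Gd⁴/(8D³N_a) = (80.3×10³)(9.6⁴)/(8·67.0³·15) = 18.897 N/mm
W = mg = 2.4 × 9.81 = 23.544 N
½kδ² − Wδ − Wh = 0 → δ = (W + √(W² + 2kWh))/k
δ = (23.544 + √(554.32 + 332795))/18.897 = (23.544 + 577.36)/18.897 = 31.799 mm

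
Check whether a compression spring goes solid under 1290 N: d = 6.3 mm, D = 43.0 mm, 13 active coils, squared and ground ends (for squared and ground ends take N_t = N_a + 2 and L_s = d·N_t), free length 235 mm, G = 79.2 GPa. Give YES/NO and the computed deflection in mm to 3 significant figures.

NO, δ = 85.5 mm

k = Gd⁴/(8D³N_a) = (79.2×10³)(6.3⁴)/(8·43.0³·13) = 15.089 N/mm
N_t = 15; L_s = 6.3·15 = 94.5 mm; δ_solid = L₀ − L_s = 235 − 94.5 = 140.5 mm
δ = F/k = 1290/15.089 = 85.495 mm
δ < δ_solid → spring does not go solid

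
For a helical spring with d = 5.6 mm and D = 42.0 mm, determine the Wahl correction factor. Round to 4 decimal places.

1.1974

C = D/d = 42.0/5.6 = 7.5000
K_W = (4C−1)/(4C−4) + 0.615/C = 29.000/26.000 + 0.0820 = 1.1974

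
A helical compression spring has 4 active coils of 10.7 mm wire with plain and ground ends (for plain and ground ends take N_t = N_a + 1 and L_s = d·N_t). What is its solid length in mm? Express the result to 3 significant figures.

53.5 mm

plain and ground ends: N_t = N_a + 1 = 4 + 1 = 5
L_s = d·N_t = 10.7 × 5 = 53.5 mm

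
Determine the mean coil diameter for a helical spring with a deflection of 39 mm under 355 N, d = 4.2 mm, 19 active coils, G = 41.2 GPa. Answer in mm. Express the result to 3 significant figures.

Required rate k = F/δ = 355/39 = 9.1026 N/mm
D = (Gd⁴/(8N_a·k))^(1/3) = (41.2×10³·4.2⁴/(8·19·9.1026))^(1/3)
  = (9265.89)^(1/3) = 21.0037 mm

21.0 mm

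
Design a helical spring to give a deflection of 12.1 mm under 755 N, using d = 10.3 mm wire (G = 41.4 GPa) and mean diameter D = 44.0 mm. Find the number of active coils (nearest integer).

11

Required rate k = F/δ = 755/12.1 = 62.397 N/mm
N_a = Gd⁴/(8D³k) = (41.4×10³ × 10.3⁴)/(8 × 44.0³ × 62.397)
    = 4.65961e+08 / 4.25216e+07 = 10.96 → 11 coils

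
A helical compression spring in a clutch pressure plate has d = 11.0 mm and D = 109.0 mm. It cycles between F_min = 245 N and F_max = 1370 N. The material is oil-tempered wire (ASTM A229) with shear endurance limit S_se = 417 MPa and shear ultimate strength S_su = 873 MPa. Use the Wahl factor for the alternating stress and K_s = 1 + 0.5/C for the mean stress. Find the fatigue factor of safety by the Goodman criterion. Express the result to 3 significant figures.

1.90

C = D/d = 109.0/11.0 = 9.9091; K_W = (4C−1)/(4C−4)+0.615/C = 1.1462; K_s = 1+0.5/C = 1.0505
F_a = (F_max−F_min)/2 = 562.5 N; F_m = (F_max+F_min)/2 = 807.5 N
τ_a = K_W·8F_aD/(πd³) = 1.1462 × 117.3 = 134.46 MPa
τ_m = K_s·8F_mD/(πd³) = 1.0505 × 168.4 = 176.89 MPa
Goodman: 1/n_f = τ_a/S_se + τ_m/S_su = 134.46/417 + 176.89/873 = 0.32244 + 0.20263 = 0.52507
n_f = 1/0.52507 = 1.905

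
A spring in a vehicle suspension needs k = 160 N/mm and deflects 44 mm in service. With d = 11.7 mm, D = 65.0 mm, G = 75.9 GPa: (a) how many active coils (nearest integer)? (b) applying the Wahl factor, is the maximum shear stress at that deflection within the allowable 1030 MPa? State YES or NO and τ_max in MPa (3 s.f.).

N_a = Gd⁴/(8D³k) = (75.9×10³)(11.7⁴)/(8·65.0³·160) = 4.046 → N_a = 4
Actual rate k = Gd⁴/(8D³·4) = 161.84 N/mm
Working load F = kδ = 161.84·44 = 7121.1 N
C = 65.0/11.7 = 5.5556; K_W = (4C−1)/(4C−4)+0.615/C = 1.2753
τ_max = K_W·8FD/(πd³) = 1.2753·735.94 = 938.57 MPa
τ_max ≤ 1030 MPa → acceptable

(a) 4 coils; (b) YES, τ_max = 939 MPa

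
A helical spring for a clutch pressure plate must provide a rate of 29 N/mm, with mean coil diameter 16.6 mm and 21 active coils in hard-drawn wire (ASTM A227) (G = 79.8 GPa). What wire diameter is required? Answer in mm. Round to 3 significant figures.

4.09 mm

d = (8D³N_a·k / G)^(1/4) = (8·16.6³·21·29 / (79.8×10³))^0.25
  = (279.27)^0.25 = 4.0880 mm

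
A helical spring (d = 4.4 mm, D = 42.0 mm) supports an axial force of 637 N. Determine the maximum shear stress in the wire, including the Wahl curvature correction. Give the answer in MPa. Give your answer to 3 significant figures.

922 MPa

Spring index C = D/d = 42.0/4.4 = 9.5455
K_W = (4C−1)/(4C−4) + 0.615/C = 37.182/34.182 + 0.0644 = 1.1522
τ₀ = 8FD/(πd³) = 8·637·42.0/(π·4.4³) = 214032/267.61 = 799.78 MPa
τ_max = K·τ₀ = 1.1522 × 799.78 = 921.5 MPa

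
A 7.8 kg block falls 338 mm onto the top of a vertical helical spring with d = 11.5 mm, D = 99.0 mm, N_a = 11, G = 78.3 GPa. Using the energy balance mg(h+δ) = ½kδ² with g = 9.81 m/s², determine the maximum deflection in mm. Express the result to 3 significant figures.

61.8 mm

k = Gd⁴/(8D³N_a) = (78.3×10³)(11.5⁴)/(8·99.0³·11) = 16.039 N/mm
W = mg = 7.8 × 9.81 = 76.518 N
½kδ² − Wδ − Wh = 0 → δ = (W + √(W² + 2kWh))/k
δ = (76.518 + √(5855 + 829612))/16.039 = (76.518 + 914.04)/16.039 = 61.761 mm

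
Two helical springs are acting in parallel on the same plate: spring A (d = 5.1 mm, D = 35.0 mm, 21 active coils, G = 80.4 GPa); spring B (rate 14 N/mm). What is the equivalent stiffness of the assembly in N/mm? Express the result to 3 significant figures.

k_A = Gd⁴/(8D³N_a) = (80.4×10³)(5.1⁴)/(8·35.0³·21) = 7.5513 N/mm
Parallel: k_eq = 7.5513 + 14 = 21.551 N/mm

21.6 N/mm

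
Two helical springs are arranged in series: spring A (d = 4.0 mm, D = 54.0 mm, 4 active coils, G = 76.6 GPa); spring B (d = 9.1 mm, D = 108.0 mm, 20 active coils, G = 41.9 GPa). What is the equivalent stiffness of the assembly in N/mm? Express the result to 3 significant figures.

k_A = Gd⁴/(8D³N_a) = (76.6×10³)(4.0⁴)/(8·54.0³·4) = 3.8917 N/mm
k_B = Gd⁴/(8D³N_a) = (41.9×10³)(9.1⁴)/(8·108.0³·20) = 1.4256 N/mm
Series: 1/k_eq = 1/3.8917 + 1/1.4256 = 0.95843; k_eq = 1.0434 N/mm

1.04 N/mm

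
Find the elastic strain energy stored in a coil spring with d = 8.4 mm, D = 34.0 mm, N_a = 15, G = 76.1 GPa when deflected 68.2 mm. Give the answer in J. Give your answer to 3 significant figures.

187 J

k = Gd⁴/(8D³N_a) = (76.1×10³)(8.4⁴)/(8·34.0³·15) = 80.331 N/mm
U = ½kδ² = 0.5 × 80.331 × 68.2² = 1.8682e+05 N·mm = 186.82 J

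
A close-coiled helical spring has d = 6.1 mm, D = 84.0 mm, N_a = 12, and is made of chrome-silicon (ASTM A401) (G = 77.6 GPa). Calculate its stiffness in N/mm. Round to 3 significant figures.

k = Gd⁴/(8D³N_a) = (77.6×10³ × 6.1⁴) / (8 × 84.0³ × 12)
  = 1.07444e+08 / 5.68996e+07 = 1.8883 N/mm

1.89 N/mm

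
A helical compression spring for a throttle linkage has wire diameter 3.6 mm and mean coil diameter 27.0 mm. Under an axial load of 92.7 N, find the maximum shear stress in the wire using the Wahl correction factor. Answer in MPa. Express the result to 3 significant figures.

164 MPa

Spring index C = D/d = 27.0/3.6 = 7.5000
K_W = (4C−1)/(4C−4) + 0.615/C = 29.000/26.000 + 0.0820 = 1.1974
τ₀ = 8FD/(πd³) = 8·92.7·27.0/(π·3.6³) = 20023.2/146.57 = 136.61 MPa
τ_max = K·τ₀ = 1.1974 × 136.61 = 163.57 MPa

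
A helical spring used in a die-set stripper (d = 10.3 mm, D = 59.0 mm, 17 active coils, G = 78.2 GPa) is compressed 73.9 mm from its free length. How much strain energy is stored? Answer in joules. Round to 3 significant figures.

k = Gd⁴/(8D³N_a) = (78.2×10³)(10.3⁴)/(8·59.0³·17) = 31.511 N/mm
U = ½kδ² = 0.5 × 31.511 × 73.9² = 86044 N·mm = 86.044 J

86.0 J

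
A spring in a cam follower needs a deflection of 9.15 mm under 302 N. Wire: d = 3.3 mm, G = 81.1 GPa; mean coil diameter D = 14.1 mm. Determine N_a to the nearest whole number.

Required rate k = F/δ = 302/9.15 = 33.005 N/mm
N_a = Gd⁴/(8D³k) = (81.1×10³ × 3.3⁴)/(8 × 14.1³ × 33.005)
    = 9.61782e+06 / 740173 = 12.99 → 13 coils

13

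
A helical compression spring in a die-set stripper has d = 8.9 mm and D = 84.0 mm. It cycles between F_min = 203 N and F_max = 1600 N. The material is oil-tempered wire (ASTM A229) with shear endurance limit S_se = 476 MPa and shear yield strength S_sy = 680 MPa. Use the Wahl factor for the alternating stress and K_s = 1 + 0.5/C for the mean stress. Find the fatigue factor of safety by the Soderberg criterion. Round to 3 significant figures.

1.07

C = D/d = 84.0/8.9 = 9.4382; K_W = (4C−1)/(4C−4)+0.615/C = 1.1540; K_s = 1+0.5/C = 1.0530
F_a = (F_max−F_min)/2 = 698.5 N; F_m = (F_max+F_min)/2 = 901.5 N
τ_a = K_W·8F_aD/(πd³) = 1.1540 × 211.94 = 244.59 MPa
τ_m = K_s·8F_mD/(πd³) = 1.0530 × 273.54 = 288.03 MPa
Soderberg: 1/n_f = τ_a/S_se + τ_m/S_sy = 244.59/476 + 288.03/680 = 0.51384 + 0.42357 = 0.93741
n_f = 1/0.93741 = 1.067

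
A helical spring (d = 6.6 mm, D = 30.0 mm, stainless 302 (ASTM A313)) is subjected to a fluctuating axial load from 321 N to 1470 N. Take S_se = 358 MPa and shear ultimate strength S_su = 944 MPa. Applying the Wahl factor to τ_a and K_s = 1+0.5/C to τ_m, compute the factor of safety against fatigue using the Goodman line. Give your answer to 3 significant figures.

C = D/d = 30.0/6.6 = 4.5455; K_W = (4C−1)/(4C−4)+0.615/C = 1.3468; K_s = 1+0.5/C = 1.1100
F_a = (F_max−F_min)/2 = 574.5 N; F_m = (F_max+F_min)/2 = 895.5 N
τ_a = K_W·8F_aD/(πd³) = 1.3468 × 152.66 = 205.61 MPa
τ_m = K_s·8F_mD/(πd³) = 1.1100 × 237.96 = 264.13 MPa
Goodman: 1/n_f = τ_a/S_se + τ_m/S_su = 205.61/358 + 264.13/944 = 0.57432 + 0.27980 = 0.85412
n_f = 1/0.85412 = 1.171

1.17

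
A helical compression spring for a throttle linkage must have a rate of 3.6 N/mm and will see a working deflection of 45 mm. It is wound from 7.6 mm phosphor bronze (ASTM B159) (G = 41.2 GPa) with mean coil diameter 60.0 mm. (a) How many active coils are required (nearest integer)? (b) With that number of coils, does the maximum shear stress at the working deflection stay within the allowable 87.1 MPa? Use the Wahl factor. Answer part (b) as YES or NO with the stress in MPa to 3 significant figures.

(a) 22 coils; (b) YES, τ_max = 67.2 MPa

N_a = Gd⁴/(8D³k) = (41.2×10³)(7.6⁴)/(8·60.0³·3.6) = 22.1 → N_a = 22
Actual rate k = Gd⁴/(8D³·22) = 3.6156 N/mm
Working load F = kδ = 3.6156·45 = 162.7 N
C = 60.0/7.6 = 7.8947; K_W = (4C−1)/(4C−4)+0.615/C = 1.1867
τ_max = K_W·8FD/(πd³) = 1.1867·56.63 = 67.202 MPa
τ_max ≤ 87.1 MPa → acceptable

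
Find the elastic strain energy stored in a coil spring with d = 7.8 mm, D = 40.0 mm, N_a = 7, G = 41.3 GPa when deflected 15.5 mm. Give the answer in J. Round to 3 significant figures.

k = Gd⁴/(8D³N_a) = (41.3×10³)(7.8⁴)/(8·40.0³·7) = 42.654 N/mm
U = ½kδ² = 0.5 × 42.654 × 15.5² = 5123.8 N·mm = 5.1238 J

5.12 J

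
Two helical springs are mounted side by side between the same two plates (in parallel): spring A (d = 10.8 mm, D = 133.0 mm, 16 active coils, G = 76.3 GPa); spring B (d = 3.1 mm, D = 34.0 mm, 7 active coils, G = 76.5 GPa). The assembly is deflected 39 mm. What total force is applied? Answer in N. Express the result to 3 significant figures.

k_A = Gd⁴/(8D³N_a) = (76.3×10³)(10.8⁴)/(8·133.0³·16) = 3.4471 N/mm
k_B = Gd⁴/(8D³N_a) = (76.5×10³)(3.1⁴)/(8·34.0³·7) = 3.2098 N/mm
Parallel: k_eq = 3.4471 + 3.2098 = 6.6569 N/mm
F = k_eq·δ = 6.6569·39 = 259.62 N

260 N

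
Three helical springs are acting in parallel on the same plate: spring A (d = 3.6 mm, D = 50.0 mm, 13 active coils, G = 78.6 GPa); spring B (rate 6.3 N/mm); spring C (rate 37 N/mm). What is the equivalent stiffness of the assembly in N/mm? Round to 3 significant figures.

44.3 N/mm

k_A = Gd⁴/(8D³N_a) = (78.6×10³)(3.6⁴)/(8·50.0³·13) = 1.0155 N/mm
Parallel: k_eq = 1.0155 + 6.3 + 37 = 44.316 N/mm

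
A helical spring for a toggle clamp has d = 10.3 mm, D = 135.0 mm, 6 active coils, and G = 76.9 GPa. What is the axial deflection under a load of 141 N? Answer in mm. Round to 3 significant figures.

k = Gd⁴/(8D³N_a) = (76.9×10³)(10.3⁴)/(8·135.0³·6) = 7.3288 N/mm
δ = F/k = 141 / 7.3288 = 19.239 mm

19.2 mm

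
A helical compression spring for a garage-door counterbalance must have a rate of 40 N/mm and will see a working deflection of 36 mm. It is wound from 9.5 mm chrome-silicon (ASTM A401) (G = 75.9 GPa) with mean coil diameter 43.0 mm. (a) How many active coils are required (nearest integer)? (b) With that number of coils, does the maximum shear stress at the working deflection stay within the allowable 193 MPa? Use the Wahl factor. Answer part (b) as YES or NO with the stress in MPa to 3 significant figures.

N_a = Gd⁴/(8D³k) = (75.9×10³)(9.5⁴)/(8·43.0³·40) = 24.3 → N_a = 24
Actual rate k = Gd⁴/(8D³·24) = 40.498 N/mm
Working load F = kδ = 40.498·36 = 1457.9 N
C = 43.0/9.5 = 4.5263; K_W = (4C−1)/(4C−4)+0.615/C = 1.3486
τ_max = K_W·8FD/(πd³) = 1.3486·186.2 = 251.1 MPa
τ_max > 193 MPa → exceeds allowable

(a) 24 coils; (b) NO, τ_max = 251 MPa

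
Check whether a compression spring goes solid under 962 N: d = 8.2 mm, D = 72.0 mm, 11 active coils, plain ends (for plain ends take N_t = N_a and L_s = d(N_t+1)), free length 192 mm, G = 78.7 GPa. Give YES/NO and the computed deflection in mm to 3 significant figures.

k = Gd⁴/(8D³N_a) = (78.7×10³)(8.2⁴)/(8·72.0³·11) = 10.833 N/mm
N_t = 11; L_s = 8.2·12 = 98.4 mm; δ_solid = L₀ − L_s = 192 − 98.4 = 93.6 mm
δ = F/k = 962/10.833 = 88.802 mm
δ < δ_solid → spring does not go solid

NO, δ = 88.8 mm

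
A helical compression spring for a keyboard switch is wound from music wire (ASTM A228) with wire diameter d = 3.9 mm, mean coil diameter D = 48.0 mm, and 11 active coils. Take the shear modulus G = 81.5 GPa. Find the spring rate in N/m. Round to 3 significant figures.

1940 N/m

k = Gd⁴/(8D³N_a) = (81.5×10³ × 3.9⁴) / (8 × 48.0³ × 11)
  = 1.88545e+07 / 9.7321e+06 = 1.9374 N/mm = 1937.4 N/m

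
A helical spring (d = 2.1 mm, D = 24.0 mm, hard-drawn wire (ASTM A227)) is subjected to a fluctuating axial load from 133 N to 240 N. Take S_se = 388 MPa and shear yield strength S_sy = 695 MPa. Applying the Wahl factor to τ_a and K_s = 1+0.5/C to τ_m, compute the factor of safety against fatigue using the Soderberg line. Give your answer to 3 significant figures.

0.348

C = D/d = 24.0/2.1 = 11.4286; K_W = (4C−1)/(4C−4)+0.615/C = 1.1257; K_s = 1+0.5/C = 1.0437
F_a = (F_max−F_min)/2 = 53.5 N; F_m = (F_max+F_min)/2 = 186.5 N
τ_a = K_W·8F_aD/(πd³) = 1.1257 × 353.06 = 397.45 MPa
τ_m = K_s·8F_mD/(πd³) = 1.0437 × 1230.8 = 1284.6 MPa
Soderberg: 1/n_f = τ_a/S_se + τ_m/S_sy = 397.45/388 + 1284.6/695 = 1.02435 + 1.84835 = 2.8727
n_f = 1/2.8727 = 0.3481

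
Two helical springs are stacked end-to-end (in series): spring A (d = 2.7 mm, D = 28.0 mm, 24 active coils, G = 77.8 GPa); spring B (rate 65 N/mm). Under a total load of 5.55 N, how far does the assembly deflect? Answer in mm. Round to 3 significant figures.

5.74 mm

k_A = Gd⁴/(8D³N_a) = (77.8×10³)(2.7⁴)/(8·28.0³·24) = 0.98098 N/mm
Series: 1/k_eq = 1/0.98098 + 1/65 = 1.0348; k_eq = 0.96639 N/mm
δ = F/k_eq = 5.55/0.96639 = 5.743 mm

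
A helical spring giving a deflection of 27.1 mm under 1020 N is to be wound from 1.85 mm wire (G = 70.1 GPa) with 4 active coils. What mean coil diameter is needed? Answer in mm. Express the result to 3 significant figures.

8.80 mm

Required rate k = F/δ = 1020/27.1 = 37.638 N/mm
D = (Gd⁴/(8N_a·k))^(1/3) = (70.1×10³·1.85⁴/(8·4·37.638))^(1/3)
  = (681.748)^(1/3) = 8.8012 mm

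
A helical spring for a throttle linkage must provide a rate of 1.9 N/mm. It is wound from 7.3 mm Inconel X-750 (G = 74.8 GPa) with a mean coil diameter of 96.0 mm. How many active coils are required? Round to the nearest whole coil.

N_a = Gd⁴/(8D³k) = (74.8×10³ × 7.3⁴)/(8 × 96.0³ × 1.9)
    = 2.12419e+08 / 1.3448e+07 = 15.8 → 16 coils

16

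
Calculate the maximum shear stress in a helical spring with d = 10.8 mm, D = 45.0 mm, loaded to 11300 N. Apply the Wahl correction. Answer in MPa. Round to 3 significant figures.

1420 MPa

Spring index C = D/d = 45.0/10.8 = 4.1667
K_W = (4C−1)/(4C−4) + 0.615/C = 15.667/12.667 + 0.1476 = 1.3844
τ₀ = 8FD/(πd³) = 8·11300·45.0/(π·10.8³) = 4.068e+06/3957.5 = 1027.9 MPa
τ_max = K·τ₀ = 1.3844 × 1027.9 = 1423.1 MPa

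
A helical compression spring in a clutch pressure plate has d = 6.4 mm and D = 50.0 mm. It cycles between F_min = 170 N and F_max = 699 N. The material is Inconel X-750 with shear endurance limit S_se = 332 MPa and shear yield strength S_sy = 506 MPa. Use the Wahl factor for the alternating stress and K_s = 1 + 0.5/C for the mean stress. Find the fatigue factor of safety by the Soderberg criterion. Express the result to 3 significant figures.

C = D/d = 50.0/6.4 = 7.8125; K_W = (4C−1)/(4C−4)+0.615/C = 1.1888; K_s = 1+0.5/C = 1.0640
F_a = (F_max−F_min)/2 = 264.5 N; F_m = (F_max+F_min)/2 = 434.5 N
τ_a = K_W·8F_aD/(πd³) = 1.1888 × 128.47 = 152.72 MPa
τ_m = K_s·8F_mD/(πd³) = 1.0640 × 211.04 = 224.54 MPa
Soderberg: 1/n_f = τ_a/S_se + τ_m/S_sy = 152.72/332 + 224.54/506 = 0.46001 + 0.44376 = 0.90378
n_f = 1/0.90378 = 1.106

1.11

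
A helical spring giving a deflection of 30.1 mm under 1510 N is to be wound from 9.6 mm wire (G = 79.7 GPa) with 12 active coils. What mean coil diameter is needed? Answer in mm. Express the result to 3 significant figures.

Required rate k = F/δ = 1510/30.1 = 50.166 N/mm
D = (Gd⁴/(8N_a·k))^(1/3) = (79.7×10³·9.6⁴/(8·12·50.166))^(1/3)
  = (140560)^(1/3) = 51.9941 mm

52.0 mm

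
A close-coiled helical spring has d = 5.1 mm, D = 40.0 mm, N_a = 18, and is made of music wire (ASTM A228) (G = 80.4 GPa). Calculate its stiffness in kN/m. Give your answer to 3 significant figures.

k = Gd⁴/(8D³N_a) = (80.4×10³ × 5.1⁴) / (8 × 40.0³ × 18)
  = 5.43922e+07 / 9.216e+06 = 5.9019 N/mm

5.90 kN/m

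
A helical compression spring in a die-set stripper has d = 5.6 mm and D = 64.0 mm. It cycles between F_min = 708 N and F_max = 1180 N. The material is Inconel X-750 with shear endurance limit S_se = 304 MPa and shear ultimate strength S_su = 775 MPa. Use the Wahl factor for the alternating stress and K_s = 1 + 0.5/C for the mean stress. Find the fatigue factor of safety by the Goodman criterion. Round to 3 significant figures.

C = D/d = 64.0/5.6 = 11.4286; K_W = (4C−1)/(4C−4)+0.615/C = 1.1257; K_s = 1+0.5/C = 1.0437
F_a = (F_max−F_min)/2 = 236 N; F_m = (F_max+F_min)/2 = 944 N
τ_a = K_W·8F_aD/(πd³) = 1.1257 × 219.01 = 246.55 MPa
τ_m = K_s·8F_mD/(πd³) = 1.0437 × 876.05 = 914.38 MPa
Goodman: 1/n_f = τ_a/S_se + τ_m/S_su = 246.55/304 + 914.38/775 = 0.81101 + 1.17984 = 1.9909
n_f = 1/1.9909 = 0.5023

0.502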